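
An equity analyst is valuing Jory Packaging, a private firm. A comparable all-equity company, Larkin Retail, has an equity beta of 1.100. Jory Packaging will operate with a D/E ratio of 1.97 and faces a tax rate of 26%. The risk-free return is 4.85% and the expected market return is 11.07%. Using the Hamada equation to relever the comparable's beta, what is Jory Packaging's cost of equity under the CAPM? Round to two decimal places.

21.67%

β_L = β_U × [1 + (1 − t)(D/E)] = 1.100 × [1 + (1 − 0.26) × 1.97]
    = 1.100 × [1 + 0.74 × 1.97] = 1.100 × 2.4578 = 2.7036
MRP = 11.07% − 4.85% = 6.22%
E(R) = R_f + β_L × MRP = 4.85% + 2.7036 × 6.22% = 21.67%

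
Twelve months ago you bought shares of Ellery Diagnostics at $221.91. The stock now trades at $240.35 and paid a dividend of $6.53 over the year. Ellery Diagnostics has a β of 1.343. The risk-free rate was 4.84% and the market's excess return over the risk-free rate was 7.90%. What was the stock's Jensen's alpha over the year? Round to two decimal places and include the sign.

Realised HPR = (P1 + D1 − P0) / P0 = (240.35 + 6.53 − 221.91) / 221.91 = 24.97 / 221.91 = 11.2523%
CAPM required = R_f + β·MRP = 4.84% + 1.343 × 7.90% = 15.44970%
α = realised − required = 11.2523% − 15.44970% = -4.20%

-4.20%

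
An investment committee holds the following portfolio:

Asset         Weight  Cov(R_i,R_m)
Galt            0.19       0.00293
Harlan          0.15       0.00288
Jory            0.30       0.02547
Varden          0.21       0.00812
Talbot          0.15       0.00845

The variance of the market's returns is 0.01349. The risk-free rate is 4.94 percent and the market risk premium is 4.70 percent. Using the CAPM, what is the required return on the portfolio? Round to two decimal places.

8.98%

β_Galt = 0.00293 / 0.01349 = 0.2172
β_Harlan = 0.00288 / 0.01349 = 0.2135
β_Jory = 0.02547 / 0.01349 = 1.8881
β_Varden = 0.00812 / 0.01349 = 0.6019
β_Talbot = 0.00845 / 0.01349 = 0.6264
β_P = Σ w_i β_i = 0.19×0.2172 + 0.15×0.2135 + 0.30×1.8881 + 0.21×0.6019 + 0.15×0.6264 = 0.8601
E(R_P) = R_f + β_P × MRP = 4.94% + 0.8601 × 4.70% = 8.98%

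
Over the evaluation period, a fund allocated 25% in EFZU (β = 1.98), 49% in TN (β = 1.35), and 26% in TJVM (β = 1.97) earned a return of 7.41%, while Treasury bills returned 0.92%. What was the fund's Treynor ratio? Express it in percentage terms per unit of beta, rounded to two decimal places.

3.89%

β_P = 0.25×1.98 + 0.49×1.35 + 0.26×1.97 = 1.6687
Treynor = (R_P − R_f) / β_P = (7.41% − 0.92%) / 1.6687 = 6.49% / 1.6687 = 3.89%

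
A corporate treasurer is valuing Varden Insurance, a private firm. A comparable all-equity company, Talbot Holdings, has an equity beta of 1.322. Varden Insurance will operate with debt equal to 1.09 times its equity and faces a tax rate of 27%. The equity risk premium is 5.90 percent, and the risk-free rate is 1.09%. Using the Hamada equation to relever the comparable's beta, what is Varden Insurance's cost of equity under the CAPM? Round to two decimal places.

β_L = β_U × [1 + (1 − t)(D/E)] = 1.322 × [1 + (1 − 0.27) × 1.09]
    = 1.322 × [1 + 0.73 × 1.09] = 1.322 × 1.7957 = 2.3739
E(R) = R_f + β_L × MRP = 1.09% + 2.3739 × 5.90% = 15.10%

15.10%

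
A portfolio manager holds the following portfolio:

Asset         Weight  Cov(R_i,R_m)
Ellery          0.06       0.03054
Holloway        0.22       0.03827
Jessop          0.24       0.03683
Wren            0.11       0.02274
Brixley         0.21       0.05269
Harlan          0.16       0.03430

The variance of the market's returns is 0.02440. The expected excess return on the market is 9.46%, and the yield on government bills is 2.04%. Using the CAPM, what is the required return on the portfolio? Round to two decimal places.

16.83%

β_Ellery = 0.03054 / 0.02440 = 1.2516
β_Holloway = 0.03827 / 0.02440 = 1.5684
β_Jessop = 0.03683 / 0.02440 = 1.5094
β_Wren = 0.02274 / 0.02440 = 0.9320
β_Brixley = 0.05269 / 0.02440 = 2.1594
β_Harlan = 0.03430 / 0.02440 = 1.4057
β_P = Σ w_i β_i = 0.06×1.2516 + 0.22×1.5684 + 0.24×1.5094 + 0.11×0.9320 + 0.21×2.1594 + 0.16×1.4057 = 1.5633
E(R_P) = R_f + β_P × MRP = 2.04% + 1.5633 × 9.46% = 16.83%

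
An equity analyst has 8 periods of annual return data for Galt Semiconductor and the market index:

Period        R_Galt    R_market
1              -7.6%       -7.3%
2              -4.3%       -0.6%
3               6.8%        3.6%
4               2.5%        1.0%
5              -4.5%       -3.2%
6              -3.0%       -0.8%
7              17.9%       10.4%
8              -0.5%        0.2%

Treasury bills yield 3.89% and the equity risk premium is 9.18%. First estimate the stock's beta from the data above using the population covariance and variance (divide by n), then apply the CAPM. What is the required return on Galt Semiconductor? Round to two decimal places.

18.00%

Mean R_i = (-7.6 − 4.3 + 6.8 + 2.5 − 4.5 − 3.0 + 17.9 − 0.5) / 8 = 0.9125%
Mean R_m = (-7.3 − 0.6 + 3.6 + 1.0 − 3.2 − 0.8 + 10.4 + 0.2) / 8 = 0.4125%
Σ(R_i − R̄_i)(R_m − R̄_m) = 284.8888  ⇒  Cov = 284.8888 / 8 = 35.6111
Σ(R_m − R̄_m)² = 185.3288  ⇒  Var(R_m) = 185.3288 / 8 = 23.1661
β = Cov / Var(R_m) = 35.6111 / 23.1661 = 1.5372
E(R) = R_f + β × MRP = 3.89% + 1.5372 × 9.18% = 18.00%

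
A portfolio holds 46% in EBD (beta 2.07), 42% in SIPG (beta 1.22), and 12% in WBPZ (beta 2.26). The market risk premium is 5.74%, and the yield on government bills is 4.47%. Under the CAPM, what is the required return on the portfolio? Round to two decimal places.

14.43%

β_P = Σ w_i β_i = 0.46×2.07 + 0.42×1.22 + 0.12×2.26 = 1.7358
E(R_P) = R_f + β_P × MRP = 4.47% + 1.7358 × 5.74% = 14.43%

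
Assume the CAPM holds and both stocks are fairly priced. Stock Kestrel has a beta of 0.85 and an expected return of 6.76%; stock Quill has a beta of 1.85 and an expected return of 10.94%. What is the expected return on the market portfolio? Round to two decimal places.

Both satisfy E(R) = R_f + β·MRP, so the slope of the SML is
MRP = (10.94% − 6.76%) / (1.85 − 0.85) = 4.18% / 1.00 = 4.1800%
R_f = E(R_Kestrel) − β_Kestrel·MRP = 6.76% − 0.85 × 4.1800% = 3.2070%
E(R_m) = R_f + MRP = 3.2070% + 4.1800% = 7.39%

7.39%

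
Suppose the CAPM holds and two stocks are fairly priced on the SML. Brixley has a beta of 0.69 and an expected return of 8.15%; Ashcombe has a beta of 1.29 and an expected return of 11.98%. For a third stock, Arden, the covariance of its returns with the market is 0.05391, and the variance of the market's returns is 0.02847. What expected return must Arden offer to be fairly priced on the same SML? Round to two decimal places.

MRP = (11.98% − 8.15%) / (1.29 − 0.69) = 6.3833%
R_f = 8.15% − 0.69 × 6.3833% = 3.7455%
β_Arden = Cov / Var(R_m) = 0.05391 / 0.02847 = 1.8936
E(R_Arden) = R_f + β × MRP = 3.7455% + 1.8936 × 6.3833% = 15.83%

15.83%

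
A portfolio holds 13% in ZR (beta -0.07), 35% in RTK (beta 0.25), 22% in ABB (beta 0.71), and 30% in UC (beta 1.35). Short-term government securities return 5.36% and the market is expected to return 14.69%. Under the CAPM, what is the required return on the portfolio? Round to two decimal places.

β_P = Σ w_i β_i = 0.13×-0.07 + 0.35×0.25 + 0.22×0.71 + 0.30×1.35 = 0.6396
MRP = 14.69% − 5.36% = 9.33%
E(R_P) = R_f + β_P × MRP = 5.36% + 0.6396 × 9.33% = 11.33%

11.33%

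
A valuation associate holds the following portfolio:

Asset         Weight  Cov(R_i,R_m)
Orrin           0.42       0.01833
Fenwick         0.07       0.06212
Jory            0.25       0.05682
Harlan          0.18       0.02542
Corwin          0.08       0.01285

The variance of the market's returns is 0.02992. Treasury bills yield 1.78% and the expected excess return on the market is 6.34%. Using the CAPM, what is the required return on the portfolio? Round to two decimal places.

β_Orrin = 0.01833 / 0.02992 = 0.6126
β_Fenwick = 0.06212 / 0.02992 = 2.0762
β_Jory = 0.05682 / 0.02992 = 1.8991
β_Harlan = 0.02542 / 0.02992 = 0.8496
β_Corwin = 0.01285 / 0.02992 = 0.4295
β_P = Σ w_i β_i = 0.42×0.6126 + 0.07×2.0762 + 0.25×1.8991 + 0.18×0.8496 + 0.08×0.4295 = 1.0647
E(R_P) = R_f + β_P × MRP = 1.78% + 1.0647 × 6.34% = 8.53%

8.53%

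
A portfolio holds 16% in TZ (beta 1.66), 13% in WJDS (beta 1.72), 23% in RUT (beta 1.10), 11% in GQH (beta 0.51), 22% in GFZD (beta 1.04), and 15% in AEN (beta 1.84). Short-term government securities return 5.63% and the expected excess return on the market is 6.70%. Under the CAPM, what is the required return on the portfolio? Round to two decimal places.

14.36%

β_P = Σ w_i β_i = 0.16×1.66 + 0.13×1.72 + 0.23×1.10 + 0.11×0.51 + 0.22×1.04 + 0.15×1.84 = 1.3031
E(R_P) = R_f + β_P × MRP = 5.63% + 1.3031 × 6.70% = 14.36%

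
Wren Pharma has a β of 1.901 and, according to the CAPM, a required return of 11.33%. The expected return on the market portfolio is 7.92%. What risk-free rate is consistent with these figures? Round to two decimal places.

4.14%

E(R) = R_f + β(E(R_m) − R_f) = R_f(1 − β) + β·E(R_m)
11.33% = R_f × (1 − 1.901) + 1.901 × 7.92%
11.33% = R_f × -0.901 + 15.05592%
R_f = (11.33% − 15.05592%) / -0.901 = 4.14%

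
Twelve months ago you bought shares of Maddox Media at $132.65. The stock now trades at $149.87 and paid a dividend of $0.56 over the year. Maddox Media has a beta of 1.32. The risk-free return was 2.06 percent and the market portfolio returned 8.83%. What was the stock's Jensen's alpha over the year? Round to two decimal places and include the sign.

+2.41%

Realised HPR = (P1 + D1 − P0) / P0 = (149.87 + 0.56 − 132.65) / 132.65 = 17.78 / 132.65 = 13.4037%
MRP = 8.83% − 2.06% = 6.77%
CAPM required = R_f + β·MRP = 2.06% + 1.32 × 6.77% = 10.9964%
α = realised − required = 13.4037% − 10.9964% = +2.41%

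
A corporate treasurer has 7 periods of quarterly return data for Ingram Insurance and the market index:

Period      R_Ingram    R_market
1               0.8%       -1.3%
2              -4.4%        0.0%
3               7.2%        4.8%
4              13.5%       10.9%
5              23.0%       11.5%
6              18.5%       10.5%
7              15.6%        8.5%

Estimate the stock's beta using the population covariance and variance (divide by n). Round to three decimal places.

1.739

Mean R_i = (0.8 − 4.4 + 7.2 + 13.5 + 23.0 + 18.5 + 15.6) / 7 = 10.6000%
Mean R_m = (-1.3 + 0.0 + 4.8 + 10.9 + 11.5 + 10.5 + 8.5) / 7 = 6.4143%
Σ(R_i − R̄_i)(R_m − R̄_m) = 296.0800  ⇒  Cov = 296.0800 / 7 = 42.2971
Σ(R_m − R̄_m)² = 170.2886  ⇒  Var(R_m) = 170.2886 / 7 = 24.3269
β = Cov / Var(R_m) = 42.2971 / 24.3269 = 1.7387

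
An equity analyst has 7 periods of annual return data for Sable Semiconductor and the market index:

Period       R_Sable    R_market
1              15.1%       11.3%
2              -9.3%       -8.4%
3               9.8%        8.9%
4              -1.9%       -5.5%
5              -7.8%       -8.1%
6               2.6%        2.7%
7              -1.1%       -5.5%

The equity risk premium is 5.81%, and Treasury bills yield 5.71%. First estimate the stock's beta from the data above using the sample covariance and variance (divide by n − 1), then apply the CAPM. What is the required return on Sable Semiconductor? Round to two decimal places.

11.80%

Mean R_i = (15.1 − 9.3 + 9.8 − 1.9 − 7.8 + 2.6 − 1.1) / 7 = 1.0571%
Mean R_m = (11.3 − 8.4 + 8.9 − 5.5 − 8.1 + 2.7 − 5.5) / 7 = -0.6571%
Σ(R_i − R̄_i)(R_m − R̄_m) = 427.5329  ⇒  Cov = 427.5329 / 6 = 71.2555
Σ(R_m − R̄_m)² = 407.8371  ⇒  Var(R_m) = 407.8371 / 6 = 67.9729
β = Cov / Var(R_m) = 71.2555 / 67.9729 = 1.0483
E(R) = R_f + β × MRP = 5.71% + 1.0483 × 5.81% = 11.80%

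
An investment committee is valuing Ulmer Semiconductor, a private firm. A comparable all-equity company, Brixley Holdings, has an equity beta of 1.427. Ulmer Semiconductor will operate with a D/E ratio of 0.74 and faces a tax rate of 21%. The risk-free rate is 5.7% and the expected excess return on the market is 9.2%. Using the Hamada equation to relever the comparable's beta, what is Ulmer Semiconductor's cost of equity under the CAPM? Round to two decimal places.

β_L = β_U × [1 + (1 − t)(D/E)] = 1.427 × [1 + (1 − 0.21) × 0.74]
    = 1.427 × [1 + 0.79 × 0.74] = 1.427 × 1.5846 = 2.2612
E(R) = R_f + β_L × MRP = 5.7% + 2.2612 × 9.2% = 26.50%

26.50%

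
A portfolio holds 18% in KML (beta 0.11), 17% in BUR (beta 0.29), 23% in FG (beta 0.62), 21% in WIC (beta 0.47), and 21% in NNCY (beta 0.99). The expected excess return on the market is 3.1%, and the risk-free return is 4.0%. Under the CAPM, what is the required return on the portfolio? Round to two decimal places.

β_P = Σ w_i β_i = 0.18×0.11 + 0.17×0.29 + 0.23×0.62 + 0.21×0.47 + 0.21×0.99 = 0.5183
E(R_P) = R_f + β_P × MRP = 4.0% + 0.5183 × 3.1% = 5.61%

5.61%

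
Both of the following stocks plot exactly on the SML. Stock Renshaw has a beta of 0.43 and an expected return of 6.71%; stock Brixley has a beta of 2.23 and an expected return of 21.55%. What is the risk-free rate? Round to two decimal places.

3.16%

Both satisfy E(R) = R_f + β·MRP, so the slope of the SML is
MRP = (21.55% − 6.71%) / (2.23 − 0.43) = 14.84% / 1.80 = 8.2444%
R_f = E(R_Renshaw) − β_Renshaw·MRP = 6.71% − 0.43 × 8.2444% = 3.1649%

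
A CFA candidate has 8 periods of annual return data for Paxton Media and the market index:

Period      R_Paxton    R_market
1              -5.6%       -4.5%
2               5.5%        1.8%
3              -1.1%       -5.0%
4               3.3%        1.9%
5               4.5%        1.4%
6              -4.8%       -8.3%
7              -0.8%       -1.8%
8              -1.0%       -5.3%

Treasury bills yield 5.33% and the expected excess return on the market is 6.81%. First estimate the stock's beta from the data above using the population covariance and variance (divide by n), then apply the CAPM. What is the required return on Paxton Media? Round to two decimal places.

Mean R_i = (-5.6 + 5.5 − 1.1 + 3.3 + 4.5 − 4.8 − 0.8 − 1.0) / 8 = 0.0000%
Mean R_m = (-4.5 + 1.8 − 5.0 + 1.9 + 1.4 − 8.3 − 1.8 − 5.3) / 8 = -2.4750%
Σ(R_i − R̄_i)(R_m − R̄_m) = 99.7500  ⇒  Cov = 99.7500 / 8 = 12.4688
Σ(R_m − R̄_m)² = 105.2750  ⇒  Var(R_m) = 105.2750 / 8 = 13.1594
β = Cov / Var(R_m) = 12.4688 / 13.1594 = 0.9475
E(R) = R_f + β × MRP = 5.33% + 0.9475 × 6.81% = 11.78%

11.78%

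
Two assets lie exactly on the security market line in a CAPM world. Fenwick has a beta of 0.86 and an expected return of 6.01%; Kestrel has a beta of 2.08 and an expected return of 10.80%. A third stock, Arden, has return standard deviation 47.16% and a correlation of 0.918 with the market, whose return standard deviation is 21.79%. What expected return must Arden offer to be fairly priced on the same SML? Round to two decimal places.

MRP = (10.80% − 6.01%) / (2.08 − 0.86) = 3.9262%
R_f = 6.01% − 0.86 × 3.9262% = 2.6335%
β_Arden = ρ·σ_i/σ_m = 0.918 × 47.16 / 21.79 = 1.9868
E(R_Arden) = R_f + β × MRP = 2.6335% + 1.9868 × 3.9262% = 10.43%

10.43%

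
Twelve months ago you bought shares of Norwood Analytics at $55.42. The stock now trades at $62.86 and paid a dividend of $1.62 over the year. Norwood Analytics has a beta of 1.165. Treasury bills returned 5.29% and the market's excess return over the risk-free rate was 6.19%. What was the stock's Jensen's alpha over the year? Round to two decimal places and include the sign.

Realised HPR = (P1 + D1 − P0) / P0 = (62.86 + 1.62 − 55.42) / 55.42 = 9.06 / 55.42 = 16.3479%
CAPM required = R_f + β·MRP = 5.29% + 1.165 × 6.19% = 12.50135%
α = realised − required = 16.3479% − 12.50135% = +3.85%

+3.85%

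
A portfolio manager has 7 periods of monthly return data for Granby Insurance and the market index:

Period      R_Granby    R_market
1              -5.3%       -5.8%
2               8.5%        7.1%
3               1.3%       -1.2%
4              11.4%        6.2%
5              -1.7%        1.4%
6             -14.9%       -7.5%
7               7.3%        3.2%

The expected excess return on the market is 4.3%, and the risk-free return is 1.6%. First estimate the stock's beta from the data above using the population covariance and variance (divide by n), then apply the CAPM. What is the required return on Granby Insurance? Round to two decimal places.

8.13%

Mean R_i = (-5.3 + 8.5 + 1.3 + 11.4 − 1.7 − 14.9 + 7.3) / 7 = 0.9429%
Mean R_m = (-5.8 + 7.1 − 1.2 + 6.2 + 1.4 − 7.5 + 3.2) / 7 = 0.4857%
Σ(R_i − R̄_i)(R_m − R̄_m) = 289.7343  ⇒  Cov = 289.7343 / 7 = 41.3906
Σ(R_m − R̄_m)² = 190.7286  ⇒  Var(R_m) = 190.7286 / 7 = 27.2469
β = Cov / Var(R_m) = 41.3906 / 27.2469 = 1.5191
E(R) = R_f + β × MRP = 1.6% + 1.5191 × 4.3% = 8.13%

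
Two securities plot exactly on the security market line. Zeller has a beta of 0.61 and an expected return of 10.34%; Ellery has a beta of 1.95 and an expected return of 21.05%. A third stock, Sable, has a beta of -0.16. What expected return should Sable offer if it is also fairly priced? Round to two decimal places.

4.19%

MRP (SML slope) = (21.05% − 10.34%) / (1.95 − 0.61) = 10.71% / 1.34 = 7.9925%
R_f (intercept) = 10.34% − 0.61 × 7.9925% = 5.4646%
E(R_Sable) = R_f + β × MRP = 5.4646% + -0.16 × 7.9925% = 4.19%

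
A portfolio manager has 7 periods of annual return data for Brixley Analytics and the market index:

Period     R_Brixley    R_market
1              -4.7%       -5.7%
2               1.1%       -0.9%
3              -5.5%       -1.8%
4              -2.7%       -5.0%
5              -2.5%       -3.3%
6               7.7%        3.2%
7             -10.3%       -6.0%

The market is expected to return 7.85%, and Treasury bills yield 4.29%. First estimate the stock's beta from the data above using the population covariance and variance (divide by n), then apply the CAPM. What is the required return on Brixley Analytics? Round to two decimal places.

9.65%

Mean R_i = (-4.7 + 1.1 − 5.5 − 2.7 − 2.5 + 7.7 − 10.3) / 7 = -2.4143%
Mean R_m = (-5.7 − 0.9 − 1.8 − 5.0 − 3.3 + 3.2 − 6.0) / 7 = -2.7857%
Σ(R_i − R̄_i)(R_m − R̄_m) = 96.8114  ⇒  Cov = 96.8114 / 7 = 13.8302
Σ(R_m − R̄_m)² = 64.3486  ⇒  Var(R_m) = 64.3486 / 7 = 9.1927
β = Cov / Var(R_m) = 13.8302 / 9.1927 = 1.5045
MRP = 7.85% − 4.29% = 3.56%
E(R) = R_f + β × MRP = 4.29% + 1.5045 × 3.56% = 9.65%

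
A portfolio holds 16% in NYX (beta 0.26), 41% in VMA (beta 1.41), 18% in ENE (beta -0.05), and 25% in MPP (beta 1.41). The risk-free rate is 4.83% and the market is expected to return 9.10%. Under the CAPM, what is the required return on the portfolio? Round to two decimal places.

β_P = Σ w_i β_i = 0.16×0.26 + 0.41×1.41 + 0.18×-0.05 + 0.25×1.41 = 0.9632
MRP = 9.10% − 4.83% = 4.27%
E(R_P) = R_f + β_P × MRP = 4.83% + 0.9632 × 4.27% = 8.94%

8.94%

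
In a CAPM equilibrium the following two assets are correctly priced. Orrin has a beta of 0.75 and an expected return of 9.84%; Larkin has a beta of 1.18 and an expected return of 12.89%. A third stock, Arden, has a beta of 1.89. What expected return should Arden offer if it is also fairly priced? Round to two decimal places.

17.93%

MRP (SML slope) = (12.89% − 9.84%) / (1.18 − 0.75) = 3.05% / 0.43 = 7.0930%
R_f (intercept) = 9.84% − 0.75 × 7.0930% = 4.5203%
E(R_Arden) = R_f + β × MRP = 4.5203% + 1.89 × 7.0930% = 17.93%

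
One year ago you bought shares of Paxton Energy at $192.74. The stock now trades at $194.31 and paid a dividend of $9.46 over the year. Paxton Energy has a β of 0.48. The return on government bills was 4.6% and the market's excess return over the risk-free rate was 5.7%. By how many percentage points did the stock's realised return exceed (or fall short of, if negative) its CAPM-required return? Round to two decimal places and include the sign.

Realised HPR = (P1 + D1 − P0) / P0 = (194.31 + 9.46 − 192.74) / 192.74 = 11.03 / 192.74 = 5.7227%
CAPM required = R_f + β·MRP = 4.6% + 0.48 × 5.7% = 7.3360%
α = realised − required = 5.7227% − 7.3360% = -1.61%

-1.61%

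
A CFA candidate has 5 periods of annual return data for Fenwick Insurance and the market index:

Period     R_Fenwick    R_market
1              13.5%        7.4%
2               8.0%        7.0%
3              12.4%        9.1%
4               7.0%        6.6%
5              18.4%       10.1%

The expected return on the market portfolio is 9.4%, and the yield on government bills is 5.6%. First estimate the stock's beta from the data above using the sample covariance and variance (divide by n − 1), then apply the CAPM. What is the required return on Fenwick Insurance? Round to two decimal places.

Mean R_i = (13.5 + 8.0 + 12.4 + 7.0 + 18.4) / 5 = 11.8600%
Mean R_m = (7.4 + 7.0 + 9.1 + 6.6 + 10.1) / 5 = 8.0400%
Σ(R_i − R̄_i)(R_m − R̄_m) = 24.0080  ⇒  Cov = 24.0080 / 4 = 6.0020
Σ(R_m − R̄_m)² = 8.9320  ⇒  Var(R_m) = 8.9320 / 4 = 2.2330
β = Cov / Var(R_m) = 6.0020 / 2.2330 = 2.6879
MRP = 9.4% − 5.6% = 3.80%
E(R) = R_f + β × MRP = 5.6% + 2.6879 × 3.8% = 15.81%

15.81%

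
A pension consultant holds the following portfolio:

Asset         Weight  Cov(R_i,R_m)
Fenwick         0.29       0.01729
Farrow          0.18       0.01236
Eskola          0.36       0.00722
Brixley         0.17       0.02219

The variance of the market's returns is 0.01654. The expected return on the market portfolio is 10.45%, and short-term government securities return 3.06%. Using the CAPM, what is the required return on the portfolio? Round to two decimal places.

β_Fenwick = 0.01729 / 0.01654 = 1.0453
β_Farrow = 0.01236 / 0.01654 = 0.7473
β_Eskola = 0.00722 / 0.01654 = 0.4365
β_Brixley = 0.02219 / 0.01654 = 1.3416
β_P = Σ w_i β_i = 0.29×1.0453 + 0.18×0.7473 + 0.36×0.4365 + 0.17×1.3416 = 0.8229
MRP = 10.45% − 3.06% = 7.39%
E(R_P) = R_f + β_P × MRP = 3.06% + 0.8229 × 7.39% = 9.14%

9.14%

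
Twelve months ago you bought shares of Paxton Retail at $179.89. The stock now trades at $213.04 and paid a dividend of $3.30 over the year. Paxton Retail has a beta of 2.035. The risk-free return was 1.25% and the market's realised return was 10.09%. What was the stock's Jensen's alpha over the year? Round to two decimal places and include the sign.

Realised HPR = (P1 + D1 − P0) / P0 = (213.04 + 3.30 − 179.89) / 179.89 = 36.45 / 179.89 = 20.2624%
MRP = 10.09% − 1.25% = 8.84%
CAPM required = R_f + β·MRP = 1.25% + 2.035 × 8.84% = 19.23940%
α = realised − required = 20.2624% − 19.23940% = +1.02%

+1.02%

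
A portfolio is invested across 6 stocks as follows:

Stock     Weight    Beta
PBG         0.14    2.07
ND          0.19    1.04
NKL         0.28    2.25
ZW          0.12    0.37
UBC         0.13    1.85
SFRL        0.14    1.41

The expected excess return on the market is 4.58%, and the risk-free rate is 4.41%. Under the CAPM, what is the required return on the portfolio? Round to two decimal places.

11.74%

β_P = Σ w_i β_i = 0.14×2.07 + 0.19×1.04 + 0.28×2.25 + 0.12×0.37 + 0.13×1.85 + 0.14×1.41 = 1.5997
E(R_P) = R_f + β_P × MRP = 4.41% + 1.5997 × 4.58% = 11.74%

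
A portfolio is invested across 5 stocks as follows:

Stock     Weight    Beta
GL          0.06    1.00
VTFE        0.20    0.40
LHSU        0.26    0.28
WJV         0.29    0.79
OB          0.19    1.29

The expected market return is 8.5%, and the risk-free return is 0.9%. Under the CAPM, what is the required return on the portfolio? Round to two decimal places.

6.12%

β_P = Σ w_i β_i = 0.06×1.00 + 0.20×0.40 + 0.26×0.28 + 0.29×0.79 + 0.19×1.29 = 0.6870
MRP = 8.5% − 0.9% = 7.60%
E(R_P) = R_f + β_P × MRP = 0.9% + 0.6870 × 7.6% = 6.12%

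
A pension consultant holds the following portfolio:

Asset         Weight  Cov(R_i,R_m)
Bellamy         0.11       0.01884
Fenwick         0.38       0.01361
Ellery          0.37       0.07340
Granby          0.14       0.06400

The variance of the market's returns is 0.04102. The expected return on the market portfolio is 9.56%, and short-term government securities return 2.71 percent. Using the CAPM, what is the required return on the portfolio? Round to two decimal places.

9.95%

β_Bellamy = 0.01884 / 0.04102 = 0.4593
β_Fenwick = 0.01361 / 0.04102 = 0.3318
β_Ellery = 0.07340 / 0.04102 = 1.7894
β_Granby = 0.06400 / 0.04102 = 1.5602
β_P = Σ w_i β_i = 0.11×0.4593 + 0.38×0.3318 + 0.37×1.7894 + 0.14×1.5602 = 1.0571
MRP = 9.56% − 2.71% = 6.85%
E(R_P) = R_f + β_P × MRP = 2.71% + 1.0571 × 6.85% = 9.95%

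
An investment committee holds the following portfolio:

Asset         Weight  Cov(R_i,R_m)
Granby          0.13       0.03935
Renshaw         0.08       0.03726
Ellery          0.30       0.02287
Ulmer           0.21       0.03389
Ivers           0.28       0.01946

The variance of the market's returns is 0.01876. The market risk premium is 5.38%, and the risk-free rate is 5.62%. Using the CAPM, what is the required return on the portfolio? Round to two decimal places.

13.51%

β_Granby = 0.03935 / 0.01876 = 2.0975
β_Renshaw = 0.03726 / 0.01876 = 1.9861
β_Ellery = 0.02287 / 0.01876 = 1.2191
β_Ulmer = 0.03389 / 0.01876 = 1.8065
β_Ivers = 0.01946 / 0.01876 = 1.0373
β_P = Σ w_i β_i = 0.13×2.0975 + 0.08×1.9861 + 0.30×1.2191 + 0.21×1.8065 + 0.28×1.0373 = 1.4671
E(R_P) = R_f + β_P × MRP = 5.62% + 1.4671 × 5.38% = 13.51%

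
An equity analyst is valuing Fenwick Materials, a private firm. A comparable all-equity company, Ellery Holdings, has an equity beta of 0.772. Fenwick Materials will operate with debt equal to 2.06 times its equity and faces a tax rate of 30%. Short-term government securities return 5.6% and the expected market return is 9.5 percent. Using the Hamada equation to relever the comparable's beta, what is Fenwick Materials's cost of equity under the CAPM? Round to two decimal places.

12.95%

β_L = β_U × [1 + (1 − t)(D/E)] = 0.772 × [1 + (1 − 0.30) × 2.06]
    = 0.772 × [1 + 0.70 × 2.06] = 0.772 × 2.4420 = 1.8852
MRP = 9.5% − 5.6% = 3.90%
E(R) = R_f + β_L × MRP = 5.6% + 1.8852 × 3.9% = 12.95%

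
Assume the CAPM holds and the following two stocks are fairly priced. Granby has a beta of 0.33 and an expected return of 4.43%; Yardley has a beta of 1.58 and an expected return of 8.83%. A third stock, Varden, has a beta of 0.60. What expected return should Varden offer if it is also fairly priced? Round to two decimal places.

MRP (SML slope) = (8.83% − 4.43%) / (1.58 − 0.33) = 4.40% / 1.25 = 3.5200%
R_f (intercept) = 4.43% − 0.33 × 3.5200% = 3.2684%
E(R_Varden) = R_f + β × MRP = 3.2684% + 0.60 × 3.5200% = 5.38%

5.38%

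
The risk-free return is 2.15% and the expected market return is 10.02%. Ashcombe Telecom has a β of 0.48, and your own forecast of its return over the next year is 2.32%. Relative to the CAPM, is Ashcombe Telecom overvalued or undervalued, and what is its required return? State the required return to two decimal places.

MRP = 10.02% − 2.15% = 7.87%
Required return = R_f + β·MRP = 2.15% + 0.48 × 7.87% = 5.93%
Forecast 2.32% < required 5.93% → the stock plots below the SML → overvalued.

Overvalued; required return 5.93%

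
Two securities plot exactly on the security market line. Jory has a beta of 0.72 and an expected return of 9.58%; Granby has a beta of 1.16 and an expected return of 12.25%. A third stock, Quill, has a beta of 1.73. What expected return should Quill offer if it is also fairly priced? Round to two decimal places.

MRP (SML slope) = (12.25% − 9.58%) / (1.16 − 0.72) = 2.67% / 0.44 = 6.0682%
R_f (intercept) = 9.58% − 0.72 × 6.0682% = 5.2109%
E(R_Quill) = R_f + β × MRP = 5.2109% + 1.73 × 6.0682% = 15.71%

15.71%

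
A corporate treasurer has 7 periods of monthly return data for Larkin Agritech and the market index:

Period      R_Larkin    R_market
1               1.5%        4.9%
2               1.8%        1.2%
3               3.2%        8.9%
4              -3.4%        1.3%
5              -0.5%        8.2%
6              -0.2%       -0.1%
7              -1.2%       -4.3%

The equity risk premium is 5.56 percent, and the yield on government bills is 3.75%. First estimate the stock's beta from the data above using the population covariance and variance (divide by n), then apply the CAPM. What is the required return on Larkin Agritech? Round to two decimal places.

5.04%

Mean R_i = (1.5 + 1.8 + 3.2 − 3.4 − 0.5 − 0.2 − 1.2) / 7 = 0.1714%
Mean R_m = (4.9 + 1.2 + 8.9 + 1.3 + 8.2 − 0.1 − 4.3) / 7 = 2.8714%
Σ(R_i − R̄_i)(R_m − R̄_m) = 31.2043  ⇒  Cov = 31.2043 / 7 = 4.4578
Σ(R_m − R̄_m)² = 134.3743  ⇒  Var(R_m) = 134.3743 / 7 = 19.1963
β = Cov / Var(R_m) = 4.4578 / 19.1963 = 0.2322
E(R) = R_f + β × MRP = 3.75% + 0.2322 × 5.56% = 5.04%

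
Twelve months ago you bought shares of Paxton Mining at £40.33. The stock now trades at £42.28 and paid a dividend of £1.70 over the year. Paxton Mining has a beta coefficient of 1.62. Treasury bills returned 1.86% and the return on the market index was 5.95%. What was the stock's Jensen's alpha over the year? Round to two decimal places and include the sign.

+0.56%

Realised HPR = (P1 + D1 − P0) / P0 = (42.28 + 1.70 − 40.33) / 40.33 = 3.65 / 40.33 = 9.0503%
MRP = 5.95% − 1.86% = 4.09%
CAPM required = R_f + β·MRP = 1.86% + 1.62 × 4.09% = 8.4858%
α = realised − required = 9.0503% − 8.4858% = +0.56%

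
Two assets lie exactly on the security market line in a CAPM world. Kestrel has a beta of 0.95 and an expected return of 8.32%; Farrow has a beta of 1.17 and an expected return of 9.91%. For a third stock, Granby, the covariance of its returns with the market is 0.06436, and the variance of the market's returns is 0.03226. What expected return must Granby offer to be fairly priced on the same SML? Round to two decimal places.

15.87%

MRP = (9.91% − 8.32%) / (1.17 − 0.95) = 7.2273%
R_f = 8.32% − 0.95 × 7.2273% = 1.4541%
β_Granby = Cov / Var(R_m) = 0.06436 / 0.03226 = 1.9950
E(R_Granby) = R_f + β × MRP = 1.4541% + 1.9950 × 7.2273% = 15.87%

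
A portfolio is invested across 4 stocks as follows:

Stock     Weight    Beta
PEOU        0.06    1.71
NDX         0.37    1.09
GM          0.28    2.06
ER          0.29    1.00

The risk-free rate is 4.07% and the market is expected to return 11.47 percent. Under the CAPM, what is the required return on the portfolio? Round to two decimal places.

14.23%

β_P = Σ w_i β_i = 0.06×1.71 + 0.37×1.09 + 0.28×2.06 + 0.29×1.00 = 1.3727
MRP = 11.47% − 4.07% = 7.40%
E(R_P) = R_f + β_P × MRP = 4.07% + 1.3727 × 7.40% = 14.23%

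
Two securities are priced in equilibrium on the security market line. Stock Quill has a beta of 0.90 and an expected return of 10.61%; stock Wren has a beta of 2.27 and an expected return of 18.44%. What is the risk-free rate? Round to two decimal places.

5.47%

Both satisfy E(R) = R_f + β·MRP, so the slope of the SML is
MRP = (18.44% − 10.61%) / (2.27 − 0.90) = 7.83% / 1.37 = 5.7153%
R_f = E(R_Quill) − β_Quill·MRP = 10.61% − 0.90 × 5.7153% = 5.4662%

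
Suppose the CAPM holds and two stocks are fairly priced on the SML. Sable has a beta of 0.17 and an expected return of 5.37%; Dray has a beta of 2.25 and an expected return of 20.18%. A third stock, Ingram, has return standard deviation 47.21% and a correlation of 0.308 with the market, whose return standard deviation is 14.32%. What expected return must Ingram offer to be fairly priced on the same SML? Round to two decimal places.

MRP = (20.18% − 5.37%) / (2.25 − 0.17) = 7.1202%
R_f = 5.37% − 0.17 × 7.1202% = 4.1596%
β_Ingram = ρ·σ_i/σ_m = 0.308 × 47.21 / 14.32 = 1.0154
E(R_Ingram) = R_f + β × MRP = 4.1596% + 1.0154 × 7.1202% = 11.39%

11.39%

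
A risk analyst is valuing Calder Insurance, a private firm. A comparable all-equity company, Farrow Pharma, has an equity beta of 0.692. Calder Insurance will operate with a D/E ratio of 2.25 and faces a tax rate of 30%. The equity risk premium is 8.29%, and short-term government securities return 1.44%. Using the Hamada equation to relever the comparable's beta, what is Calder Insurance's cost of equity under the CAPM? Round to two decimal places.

β_L = β_U × [1 + (1 − t)(D/E)] = 0.692 × [1 + (1 − 0.30) × 2.25]
    = 0.692 × [1 + 0.70 × 2.25] = 0.692 × 2.5750 = 1.7819
E(R) = R_f + β_L × MRP = 1.44% + 1.7819 × 8.29% = 16.21%

16.21%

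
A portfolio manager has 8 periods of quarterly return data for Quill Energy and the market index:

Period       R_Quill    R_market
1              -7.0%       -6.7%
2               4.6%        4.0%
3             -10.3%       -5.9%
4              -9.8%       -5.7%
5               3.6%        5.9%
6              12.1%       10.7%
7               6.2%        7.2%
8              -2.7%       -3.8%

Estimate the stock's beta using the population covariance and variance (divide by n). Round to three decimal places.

1.148

Mean R_i = (-7.0 + 4.6 − 10.3 − 9.8 + 3.6 + 12.1 + 6.2 − 2.7) / 8 = -0.4125%
Mean R_m = (-6.7 + 4.0 − 5.9 − 5.7 + 5.9 + 10.7 + 7.2 − 3.8) / 8 = 0.7125%
Σ(R_i − R̄_i)(R_m − R̄_m) = 389.8913  ⇒  Cov = 389.8913 / 8 = 48.7364
Σ(R_m − R̄_m)² = 339.7088  ⇒  Var(R_m) = 339.7088 / 8 = 42.4636
β = Cov / Var(R_m) = 48.7364 / 42.4636 = 1.1477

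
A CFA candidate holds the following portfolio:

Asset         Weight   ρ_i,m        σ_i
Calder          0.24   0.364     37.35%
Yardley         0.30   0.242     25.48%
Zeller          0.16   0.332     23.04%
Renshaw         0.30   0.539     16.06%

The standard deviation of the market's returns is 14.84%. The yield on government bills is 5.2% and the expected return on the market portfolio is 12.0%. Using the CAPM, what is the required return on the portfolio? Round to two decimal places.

9.29%

β_Calder = 0.364 × 37.35% / 14.84% = 0.9161
β_Yardley = 0.242 × 25.48% / 14.84% = 0.4155
β_Zeller = 0.332 × 23.04% / 14.84% = 0.5155
β_Renshaw = 0.539 × 16.06% / 14.84% = 0.5833
β_P = Σ w_i β_i = 0.24×0.9161 + 0.30×0.4155 + 0.16×0.5155 + 0.30×0.5833 = 0.6020
MRP = 12.0% − 5.2% = 6.80%
E(R_P) = R_f + β_P × MRP = 5.2% + 0.6020 × 6.8% = 9.29%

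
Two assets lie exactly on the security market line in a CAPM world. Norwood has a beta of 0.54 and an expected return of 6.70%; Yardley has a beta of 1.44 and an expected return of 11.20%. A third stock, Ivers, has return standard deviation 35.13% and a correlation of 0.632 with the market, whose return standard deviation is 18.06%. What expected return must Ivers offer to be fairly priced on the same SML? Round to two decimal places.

10.15%

MRP = (11.20% − 6.70%) / (1.44 − 0.54) = 5.0000%
R_f = 6.70% − 0.54 × 5.0000% = 4.0000%
β_Ivers = ρ·σ_i/σ_m = 0.632 × 35.13 / 18.06 = 1.2294
E(R_Ivers) = R_f + β × MRP = 4.0000% + 1.2294 × 5.0000% = 10.15%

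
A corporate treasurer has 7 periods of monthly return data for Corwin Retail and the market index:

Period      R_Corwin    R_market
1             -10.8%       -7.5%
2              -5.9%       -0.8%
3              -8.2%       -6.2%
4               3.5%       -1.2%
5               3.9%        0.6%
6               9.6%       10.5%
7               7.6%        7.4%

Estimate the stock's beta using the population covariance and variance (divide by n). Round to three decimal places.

1.118

Mean R_i = (-10.8 − 5.9 − 8.2 + 3.5 + 3.9 + 9.6 + 7.6) / 7 = -0.0429%
Mean R_m = (-7.5 − 0.8 − 6.2 − 1.2 + 0.6 + 10.5 + 7.4) / 7 = 0.4000%
Σ(R_i − R̄_i)(R_m − R̄_m) = 291.8600  ⇒  Cov = 291.8600 / 7 = 41.6943
Σ(R_m − R̄_m)² = 261.0200  ⇒  Var(R_m) = 261.0200 / 7 = 37.2886
β = Cov / Var(R_m) = 41.6943 / 37.2886 = 1.1182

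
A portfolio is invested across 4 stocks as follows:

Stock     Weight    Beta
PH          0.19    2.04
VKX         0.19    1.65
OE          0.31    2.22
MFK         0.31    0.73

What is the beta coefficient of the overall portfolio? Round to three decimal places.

1.616

β_P = Σ w_i β_i = 0.19×2.04 + 0.19×1.65 + 0.31×2.22 + 0.31×0.73 = 1.6156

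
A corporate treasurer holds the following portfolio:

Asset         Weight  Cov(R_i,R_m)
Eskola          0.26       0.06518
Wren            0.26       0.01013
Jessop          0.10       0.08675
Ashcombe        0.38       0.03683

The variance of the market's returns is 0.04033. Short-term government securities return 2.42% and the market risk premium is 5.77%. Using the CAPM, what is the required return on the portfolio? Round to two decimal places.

β_Eskola = 0.06518 / 0.04033 = 1.6162
β_Wren = 0.01013 / 0.04033 = 0.2512
β_Jessop = 0.08675 / 0.04033 = 2.1510
β_Ashcombe = 0.03683 / 0.04033 = 0.9132
β_P = Σ w_i β_i = 0.26×1.6162 + 0.26×0.2512 + 0.10×2.1510 + 0.38×0.9132 = 1.0476
E(R_P) = R_f + β_P × MRP = 2.42% + 1.0476 × 5.77% = 8.46%

8.46%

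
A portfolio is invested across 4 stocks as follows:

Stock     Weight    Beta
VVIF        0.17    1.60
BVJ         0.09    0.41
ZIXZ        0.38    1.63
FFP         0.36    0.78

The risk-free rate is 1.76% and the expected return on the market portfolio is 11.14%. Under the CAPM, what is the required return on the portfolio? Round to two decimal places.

13.10%

β_P = Σ w_i β_i = 0.17×1.60 + 0.09×0.41 + 0.38×1.63 + 0.36×0.78 = 1.2091
MRP = 11.14% − 1.76% = 9.38%
E(R_P) = R_f + β_P × MRP = 1.76% + 1.2091 × 9.38% = 13.10%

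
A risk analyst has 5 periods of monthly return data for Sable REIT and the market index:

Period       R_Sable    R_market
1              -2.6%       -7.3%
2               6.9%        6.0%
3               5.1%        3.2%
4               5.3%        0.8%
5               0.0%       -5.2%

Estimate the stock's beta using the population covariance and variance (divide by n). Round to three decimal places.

0.701

Mean R_i = (-2.6 + 6.9 + 5.1 + 5.3 + 0.0) / 5 = 2.9400%
Mean R_m = (-7.3 + 6.0 + 3.2 + 0.8 − 5.2) / 5 = -0.5000%
Σ(R_i − R̄_i)(R_m − R̄_m) = 88.2900  ⇒  Cov = 88.2900 / 5 = 17.6580
Σ(R_m − R̄_m)² = 125.9600  ⇒  Var(R_m) = 125.9600 / 5 = 25.1920
β = Cov / Var(R_m) = 17.6580 / 25.1920 = 0.7009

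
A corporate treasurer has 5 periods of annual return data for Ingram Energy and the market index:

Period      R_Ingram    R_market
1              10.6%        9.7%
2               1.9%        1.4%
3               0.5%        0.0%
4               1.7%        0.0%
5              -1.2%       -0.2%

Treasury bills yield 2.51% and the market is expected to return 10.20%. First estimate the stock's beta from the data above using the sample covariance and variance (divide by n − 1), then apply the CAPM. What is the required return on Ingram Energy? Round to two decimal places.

Mean R_i = (10.6 + 1.9 + 0.5 + 1.7 − 1.2) / 5 = 2.7000%
Mean R_m = (9.7 + 1.4 + 0.0 + 0.0 − 0.2) / 5 = 2.1800%
Σ(R_i − R̄_i)(R_m − R̄_m) = 76.2900  ⇒  Cov = 76.2900 / 4 = 19.0725
Σ(R_m − R̄_m)² = 72.3280  ⇒  Var(R_m) = 72.3280 / 4 = 18.0820
β = Cov / Var(R_m) = 19.0725 / 18.0820 = 1.0548
MRP = 10.20% − 2.51% = 7.69%
E(R) = R_f + β × MRP = 2.51% + 1.0548 × 7.69% = 10.62%

10.62%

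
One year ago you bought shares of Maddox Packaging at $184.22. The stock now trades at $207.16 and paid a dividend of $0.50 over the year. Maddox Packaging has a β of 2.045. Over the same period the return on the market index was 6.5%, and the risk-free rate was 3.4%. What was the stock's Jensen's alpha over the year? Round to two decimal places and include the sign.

Realised HPR = (P1 + D1 − P0) / P0 = (207.16 + 0.50 − 184.22) / 184.22 = 23.44 / 184.22 = 12.7239%
MRP = 6.5% − 3.4% = 3.10%
CAPM required = R_f + β·MRP = 3.4% + 2.045 × 3.1% = 9.7395%
α = realised − required = 12.7239% − 9.7395% = +2.98%

+2.98%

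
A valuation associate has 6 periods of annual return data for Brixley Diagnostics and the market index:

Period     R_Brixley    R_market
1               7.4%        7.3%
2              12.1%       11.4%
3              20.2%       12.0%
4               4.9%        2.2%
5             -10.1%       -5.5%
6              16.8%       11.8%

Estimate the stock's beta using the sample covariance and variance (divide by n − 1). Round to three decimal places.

1.482

Mean R_i = (7.4 + 12.1 + 20.2 + 4.9 − 10.1 + 16.8) / 6 = 8.5500%
Mean R_m = (7.3 + 11.4 + 12.0 + 2.2 − 5.5 + 11.8) / 6 = 6.5333%
Σ(R_i − R̄_i)(R_m − R̄_m) = 363.7700  ⇒  Cov = 363.7700 / 5 = 72.7540
Σ(R_m − R̄_m)² = 245.4733  ⇒  Var(R_m) = 245.4733 / 5 = 49.0947
β = Cov / Var(R_m) = 72.7540 / 49.0947 = 1.4819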